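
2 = 2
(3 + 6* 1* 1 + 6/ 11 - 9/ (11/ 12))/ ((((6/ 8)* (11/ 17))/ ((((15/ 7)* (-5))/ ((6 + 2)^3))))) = 0.01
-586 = -586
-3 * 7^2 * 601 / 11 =-8031.55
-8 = -8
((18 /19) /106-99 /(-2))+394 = 893227 /2014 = 443.51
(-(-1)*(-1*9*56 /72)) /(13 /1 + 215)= -7 /228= -0.03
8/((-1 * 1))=-8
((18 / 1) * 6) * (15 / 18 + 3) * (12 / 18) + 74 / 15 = 4214 / 15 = 280.93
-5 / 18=-0.28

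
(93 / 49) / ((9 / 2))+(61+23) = 12410 / 147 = 84.42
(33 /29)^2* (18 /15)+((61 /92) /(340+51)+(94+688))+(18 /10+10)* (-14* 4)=3713656693 /30252452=122.76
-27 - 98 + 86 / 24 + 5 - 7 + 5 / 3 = -487 / 4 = -121.75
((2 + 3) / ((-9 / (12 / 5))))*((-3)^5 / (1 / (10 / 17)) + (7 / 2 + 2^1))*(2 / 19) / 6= 9346 / 2907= 3.21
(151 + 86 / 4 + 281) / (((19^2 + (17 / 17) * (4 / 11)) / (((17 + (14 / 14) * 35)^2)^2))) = 36473996416 / 3975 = 9175848.15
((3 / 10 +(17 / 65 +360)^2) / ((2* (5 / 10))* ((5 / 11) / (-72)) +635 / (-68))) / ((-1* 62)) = 224.02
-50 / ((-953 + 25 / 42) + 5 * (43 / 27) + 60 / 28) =18900 / 356189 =0.05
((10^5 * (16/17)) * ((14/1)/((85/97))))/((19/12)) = 5214720000/5491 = 949684.94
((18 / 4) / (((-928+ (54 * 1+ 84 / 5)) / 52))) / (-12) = 195 / 8572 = 0.02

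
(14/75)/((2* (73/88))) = 616/5475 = 0.11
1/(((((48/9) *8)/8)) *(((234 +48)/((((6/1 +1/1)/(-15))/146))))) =-7/3293760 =-0.00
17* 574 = 9758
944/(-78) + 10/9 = -1286/117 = -10.99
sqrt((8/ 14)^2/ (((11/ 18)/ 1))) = 12* sqrt(22)/ 77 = 0.73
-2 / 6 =-1 / 3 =-0.33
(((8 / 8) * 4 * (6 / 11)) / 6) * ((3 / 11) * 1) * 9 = 108 / 121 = 0.89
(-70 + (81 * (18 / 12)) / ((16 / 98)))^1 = 10787 / 16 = 674.19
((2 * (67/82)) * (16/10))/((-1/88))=-47168/205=-230.09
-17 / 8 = -2.12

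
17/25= 0.68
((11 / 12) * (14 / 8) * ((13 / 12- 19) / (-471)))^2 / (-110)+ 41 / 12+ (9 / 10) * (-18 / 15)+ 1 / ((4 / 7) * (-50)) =8470183639433 / 3680075980800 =2.30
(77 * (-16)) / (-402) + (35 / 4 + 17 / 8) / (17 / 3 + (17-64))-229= -45102157 / 199392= -226.20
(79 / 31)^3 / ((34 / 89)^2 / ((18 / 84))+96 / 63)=82012600299 / 10926147160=7.51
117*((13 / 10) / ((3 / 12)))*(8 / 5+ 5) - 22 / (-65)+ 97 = 1336653 / 325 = 4112.78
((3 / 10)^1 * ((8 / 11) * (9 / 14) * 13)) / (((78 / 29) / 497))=18531 / 55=336.93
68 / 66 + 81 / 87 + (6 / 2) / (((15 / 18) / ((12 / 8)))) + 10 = 17.36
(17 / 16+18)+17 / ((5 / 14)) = 5333 / 80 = 66.66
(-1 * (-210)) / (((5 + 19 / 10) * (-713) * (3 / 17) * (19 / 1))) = -11900 / 934743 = -0.01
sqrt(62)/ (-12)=-sqrt(62)/ 12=-0.66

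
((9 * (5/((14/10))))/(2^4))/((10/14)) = 45/16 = 2.81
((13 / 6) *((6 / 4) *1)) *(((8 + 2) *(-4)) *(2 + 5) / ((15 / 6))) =-364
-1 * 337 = -337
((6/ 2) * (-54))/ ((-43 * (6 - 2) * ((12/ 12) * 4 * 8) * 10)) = 81/ 27520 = 0.00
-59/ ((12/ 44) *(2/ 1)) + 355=1481/ 6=246.83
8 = 8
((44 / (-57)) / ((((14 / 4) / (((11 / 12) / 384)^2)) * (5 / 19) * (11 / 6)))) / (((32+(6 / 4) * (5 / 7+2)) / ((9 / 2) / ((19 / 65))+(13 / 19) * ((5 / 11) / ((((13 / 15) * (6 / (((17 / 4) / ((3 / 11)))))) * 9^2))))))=-13770889 / 12377023119360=-0.00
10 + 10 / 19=200 / 19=10.53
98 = 98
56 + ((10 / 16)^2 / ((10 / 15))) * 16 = 523 / 8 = 65.38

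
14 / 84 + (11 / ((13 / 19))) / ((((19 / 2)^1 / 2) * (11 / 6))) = 157 / 78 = 2.01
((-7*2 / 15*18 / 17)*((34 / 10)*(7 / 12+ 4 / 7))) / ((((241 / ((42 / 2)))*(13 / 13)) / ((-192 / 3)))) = 130368 / 6025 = 21.64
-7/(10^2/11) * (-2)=77/50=1.54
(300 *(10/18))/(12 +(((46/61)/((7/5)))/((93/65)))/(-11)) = 36401750/2613451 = 13.93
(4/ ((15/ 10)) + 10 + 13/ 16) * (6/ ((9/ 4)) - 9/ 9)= 3235/ 144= 22.47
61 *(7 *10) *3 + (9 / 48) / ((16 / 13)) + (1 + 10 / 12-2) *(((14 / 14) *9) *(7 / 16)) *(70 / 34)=55743903 / 4352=12808.80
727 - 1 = 726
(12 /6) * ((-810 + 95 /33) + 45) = -50300 /33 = -1524.24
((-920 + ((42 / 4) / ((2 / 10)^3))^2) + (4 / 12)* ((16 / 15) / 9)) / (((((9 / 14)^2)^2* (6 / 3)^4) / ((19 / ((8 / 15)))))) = 127241098221391 / 5668704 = 22446241.37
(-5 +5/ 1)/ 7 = 0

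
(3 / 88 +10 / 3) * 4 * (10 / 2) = 4445 / 66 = 67.35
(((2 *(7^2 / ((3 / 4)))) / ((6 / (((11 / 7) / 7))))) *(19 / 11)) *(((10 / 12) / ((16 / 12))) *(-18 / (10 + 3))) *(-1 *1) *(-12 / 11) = -1140 / 143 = -7.97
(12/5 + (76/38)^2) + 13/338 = 837/130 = 6.44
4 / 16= 1 / 4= 0.25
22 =22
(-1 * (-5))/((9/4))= 20/9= 2.22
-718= -718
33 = 33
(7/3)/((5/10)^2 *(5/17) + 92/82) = 19516/9999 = 1.95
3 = 3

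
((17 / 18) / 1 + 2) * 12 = 106 / 3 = 35.33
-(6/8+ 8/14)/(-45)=37/1260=0.03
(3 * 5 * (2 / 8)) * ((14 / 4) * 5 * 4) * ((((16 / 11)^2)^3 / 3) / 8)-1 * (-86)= 335855046 / 1771561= 189.58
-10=-10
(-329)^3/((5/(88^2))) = -275773822016/5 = -55154764403.20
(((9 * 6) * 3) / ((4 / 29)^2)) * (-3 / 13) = -204363 / 104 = -1965.03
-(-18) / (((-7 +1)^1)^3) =-0.08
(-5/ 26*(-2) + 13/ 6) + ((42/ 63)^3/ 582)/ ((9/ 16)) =4692293/ 1838538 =2.55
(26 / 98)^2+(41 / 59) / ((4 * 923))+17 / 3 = 9001819595 / 1569015084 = 5.74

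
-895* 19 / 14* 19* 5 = -1615475 / 14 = -115391.07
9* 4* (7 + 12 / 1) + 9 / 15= 3423 / 5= 684.60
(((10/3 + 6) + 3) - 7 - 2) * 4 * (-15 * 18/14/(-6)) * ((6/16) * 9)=2025/14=144.64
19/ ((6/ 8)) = 76/ 3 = 25.33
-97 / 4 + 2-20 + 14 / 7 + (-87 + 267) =559 / 4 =139.75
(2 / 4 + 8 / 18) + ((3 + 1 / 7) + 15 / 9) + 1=851 / 126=6.75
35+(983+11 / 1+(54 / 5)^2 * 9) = 51969 / 25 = 2078.76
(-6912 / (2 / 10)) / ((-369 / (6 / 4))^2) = -960 / 1681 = -0.57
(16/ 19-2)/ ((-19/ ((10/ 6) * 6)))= 220/ 361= 0.61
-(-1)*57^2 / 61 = 3249 / 61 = 53.26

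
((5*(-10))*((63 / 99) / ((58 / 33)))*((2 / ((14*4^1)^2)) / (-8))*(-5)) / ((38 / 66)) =-12375 / 987392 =-0.01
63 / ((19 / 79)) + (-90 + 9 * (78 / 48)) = 186.57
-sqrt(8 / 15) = -2 *sqrt(30) / 15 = -0.73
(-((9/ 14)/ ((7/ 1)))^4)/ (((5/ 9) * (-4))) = 59049/ 1844736320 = 0.00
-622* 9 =-5598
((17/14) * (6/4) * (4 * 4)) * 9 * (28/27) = 272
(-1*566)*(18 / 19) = -10188 / 19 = -536.21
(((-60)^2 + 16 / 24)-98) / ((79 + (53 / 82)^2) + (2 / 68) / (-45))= 18017226960 / 408510463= 44.10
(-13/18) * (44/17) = -286/153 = -1.87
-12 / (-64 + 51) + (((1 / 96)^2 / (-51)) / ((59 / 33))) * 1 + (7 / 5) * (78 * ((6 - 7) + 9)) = 525445926197 / 600837120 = 874.52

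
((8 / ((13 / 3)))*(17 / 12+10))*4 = 1096 / 13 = 84.31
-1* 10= -10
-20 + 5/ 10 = -39/ 2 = -19.50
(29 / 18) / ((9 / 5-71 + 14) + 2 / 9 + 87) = 145 / 2882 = 0.05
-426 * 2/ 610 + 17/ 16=-1631/ 4880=-0.33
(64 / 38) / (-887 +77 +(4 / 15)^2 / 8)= -900 / 432839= -0.00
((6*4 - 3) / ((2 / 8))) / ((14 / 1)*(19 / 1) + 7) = 4 / 13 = 0.31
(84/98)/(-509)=-6/3563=-0.00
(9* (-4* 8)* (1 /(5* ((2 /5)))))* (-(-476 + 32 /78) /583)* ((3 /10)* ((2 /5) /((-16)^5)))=41733 /3104358400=0.00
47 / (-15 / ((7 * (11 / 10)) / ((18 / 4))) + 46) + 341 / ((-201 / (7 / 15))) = 86548 / 183915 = 0.47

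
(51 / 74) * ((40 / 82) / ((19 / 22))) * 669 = 7506180 / 28823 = 260.42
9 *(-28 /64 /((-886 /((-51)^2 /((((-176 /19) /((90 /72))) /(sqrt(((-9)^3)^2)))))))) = -11348332065 /9979904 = -1137.12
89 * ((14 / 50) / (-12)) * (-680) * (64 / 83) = 1355648 / 1245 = 1088.87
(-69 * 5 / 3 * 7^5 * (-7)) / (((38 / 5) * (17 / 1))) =67648175 / 646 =104718.54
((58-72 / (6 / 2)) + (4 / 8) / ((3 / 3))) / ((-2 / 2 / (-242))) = 8349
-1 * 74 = -74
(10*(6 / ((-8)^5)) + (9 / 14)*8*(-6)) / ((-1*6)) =589859 / 114688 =5.14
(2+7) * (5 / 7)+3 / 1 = 66 / 7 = 9.43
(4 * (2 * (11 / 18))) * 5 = 220 / 9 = 24.44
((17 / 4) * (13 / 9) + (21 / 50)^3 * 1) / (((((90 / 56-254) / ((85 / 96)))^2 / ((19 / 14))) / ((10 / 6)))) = 0.00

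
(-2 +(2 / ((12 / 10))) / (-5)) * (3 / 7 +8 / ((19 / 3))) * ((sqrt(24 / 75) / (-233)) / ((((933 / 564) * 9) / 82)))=154160 * sqrt(2) / 4130391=0.05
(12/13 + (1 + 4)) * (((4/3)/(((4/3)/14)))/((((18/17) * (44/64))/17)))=226576/117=1936.55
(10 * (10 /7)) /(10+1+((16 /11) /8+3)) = 275 /273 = 1.01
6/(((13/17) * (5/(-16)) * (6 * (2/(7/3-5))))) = 1088/195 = 5.58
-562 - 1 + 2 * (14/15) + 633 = 1078/15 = 71.87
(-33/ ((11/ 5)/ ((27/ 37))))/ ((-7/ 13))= 5265/ 259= 20.33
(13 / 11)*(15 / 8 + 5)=65 / 8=8.12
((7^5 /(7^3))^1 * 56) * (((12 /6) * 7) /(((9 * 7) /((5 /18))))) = 13720 /81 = 169.38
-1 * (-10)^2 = -100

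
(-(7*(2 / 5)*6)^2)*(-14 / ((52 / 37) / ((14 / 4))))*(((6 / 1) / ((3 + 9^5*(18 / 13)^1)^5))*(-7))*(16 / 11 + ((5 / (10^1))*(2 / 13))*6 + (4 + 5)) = -17061408096824 / 13818912498248649075662618559825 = -0.00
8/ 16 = 0.50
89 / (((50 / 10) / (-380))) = -6764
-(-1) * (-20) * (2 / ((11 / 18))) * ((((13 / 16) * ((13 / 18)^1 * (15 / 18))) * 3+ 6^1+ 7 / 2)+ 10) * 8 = -120770 / 11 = -10979.09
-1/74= -0.01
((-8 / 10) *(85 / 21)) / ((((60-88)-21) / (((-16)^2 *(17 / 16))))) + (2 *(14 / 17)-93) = -1283605 / 17493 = -73.38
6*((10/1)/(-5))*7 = -84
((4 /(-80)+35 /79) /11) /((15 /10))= 207 /8690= 0.02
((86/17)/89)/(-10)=-43/7565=-0.01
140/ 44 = 35/ 11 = 3.18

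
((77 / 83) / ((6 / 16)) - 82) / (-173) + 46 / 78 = 587683 / 560001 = 1.05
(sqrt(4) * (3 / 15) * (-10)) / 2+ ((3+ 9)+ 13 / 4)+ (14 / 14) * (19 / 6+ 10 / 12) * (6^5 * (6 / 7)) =746867 / 28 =26673.82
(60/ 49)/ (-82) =-30/ 2009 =-0.01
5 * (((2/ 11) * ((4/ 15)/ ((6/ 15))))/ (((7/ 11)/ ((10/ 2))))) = 100/ 21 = 4.76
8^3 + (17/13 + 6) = 6751/13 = 519.31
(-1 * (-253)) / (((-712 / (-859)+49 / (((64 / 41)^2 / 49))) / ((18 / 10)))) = 8011542528 / 17349549655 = 0.46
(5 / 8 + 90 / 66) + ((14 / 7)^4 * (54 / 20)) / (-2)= -8629 / 440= -19.61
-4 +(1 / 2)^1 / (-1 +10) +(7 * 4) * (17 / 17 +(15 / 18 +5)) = 3373 / 18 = 187.39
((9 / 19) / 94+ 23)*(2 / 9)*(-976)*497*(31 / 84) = -22065526828 / 24111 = -915164.32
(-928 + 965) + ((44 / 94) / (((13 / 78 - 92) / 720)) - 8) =25.33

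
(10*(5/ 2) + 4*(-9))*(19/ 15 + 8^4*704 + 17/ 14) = -6661084771/ 210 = -31719451.29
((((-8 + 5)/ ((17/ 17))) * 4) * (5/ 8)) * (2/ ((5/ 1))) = -3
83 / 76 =1.09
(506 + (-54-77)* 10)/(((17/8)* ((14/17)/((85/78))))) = -45560/91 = -500.66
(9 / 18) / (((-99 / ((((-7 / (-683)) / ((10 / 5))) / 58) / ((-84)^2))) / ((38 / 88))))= -19 / 695756210688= -0.00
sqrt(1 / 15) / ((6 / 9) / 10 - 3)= -sqrt(15) / 44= -0.09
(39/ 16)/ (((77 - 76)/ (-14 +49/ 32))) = -15561/ 512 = -30.39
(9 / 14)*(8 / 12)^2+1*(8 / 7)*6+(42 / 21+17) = 183 / 7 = 26.14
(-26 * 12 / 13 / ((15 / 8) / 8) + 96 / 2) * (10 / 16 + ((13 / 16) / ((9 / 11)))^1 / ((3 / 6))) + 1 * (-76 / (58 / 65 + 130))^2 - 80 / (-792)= -35235485047 / 248827095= -141.61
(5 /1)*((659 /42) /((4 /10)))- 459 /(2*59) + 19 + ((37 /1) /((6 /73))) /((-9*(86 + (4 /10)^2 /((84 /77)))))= 2890928609 /13723164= 210.66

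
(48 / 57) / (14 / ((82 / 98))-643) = -656 / 487863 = -0.00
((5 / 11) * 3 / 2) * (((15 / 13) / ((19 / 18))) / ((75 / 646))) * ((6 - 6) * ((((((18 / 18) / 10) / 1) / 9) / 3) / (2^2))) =0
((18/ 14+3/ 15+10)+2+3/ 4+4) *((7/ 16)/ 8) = 1.00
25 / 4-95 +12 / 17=-5987 / 68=-88.04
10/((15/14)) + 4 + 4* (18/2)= 148/3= 49.33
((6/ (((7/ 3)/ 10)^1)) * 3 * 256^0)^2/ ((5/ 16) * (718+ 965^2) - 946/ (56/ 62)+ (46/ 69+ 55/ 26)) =181958400/ 8872776437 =0.02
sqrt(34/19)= sqrt(646)/19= 1.34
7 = 7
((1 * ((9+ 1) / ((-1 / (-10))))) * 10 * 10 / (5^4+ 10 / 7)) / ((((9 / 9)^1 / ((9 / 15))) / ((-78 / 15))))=-49.81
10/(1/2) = 20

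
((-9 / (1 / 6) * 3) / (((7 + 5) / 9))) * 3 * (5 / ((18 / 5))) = -2025 / 4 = -506.25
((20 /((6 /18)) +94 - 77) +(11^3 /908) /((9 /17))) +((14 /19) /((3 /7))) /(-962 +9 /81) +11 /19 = 107997490169 /1344155076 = 80.35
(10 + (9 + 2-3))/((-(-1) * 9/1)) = 2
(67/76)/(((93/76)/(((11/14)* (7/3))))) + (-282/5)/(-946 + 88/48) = 21819661/15805350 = 1.38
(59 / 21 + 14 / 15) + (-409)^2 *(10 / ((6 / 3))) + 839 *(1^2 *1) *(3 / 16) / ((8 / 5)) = 3747551643 / 4480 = 836507.06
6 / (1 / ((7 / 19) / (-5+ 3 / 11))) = -231 / 494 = -0.47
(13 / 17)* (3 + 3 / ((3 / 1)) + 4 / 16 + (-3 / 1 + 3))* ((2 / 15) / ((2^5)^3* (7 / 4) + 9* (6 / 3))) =13 / 1720860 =0.00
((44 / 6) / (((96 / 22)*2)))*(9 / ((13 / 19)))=11.05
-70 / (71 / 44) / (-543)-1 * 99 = -3813667 / 38553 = -98.92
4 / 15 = 0.27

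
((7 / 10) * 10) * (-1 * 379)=-2653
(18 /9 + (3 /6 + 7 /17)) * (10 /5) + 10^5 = 1700099 /17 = 100005.82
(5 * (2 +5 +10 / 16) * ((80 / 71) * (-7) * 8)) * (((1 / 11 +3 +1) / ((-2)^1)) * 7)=26901000 / 781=34444.30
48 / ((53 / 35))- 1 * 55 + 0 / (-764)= -1235 / 53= -23.30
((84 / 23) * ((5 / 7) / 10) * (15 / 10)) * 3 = 27 / 23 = 1.17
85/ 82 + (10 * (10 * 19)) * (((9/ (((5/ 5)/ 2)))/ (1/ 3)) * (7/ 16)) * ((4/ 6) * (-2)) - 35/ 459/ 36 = -40546716565/ 677484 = -59848.97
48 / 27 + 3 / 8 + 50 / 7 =4685 / 504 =9.30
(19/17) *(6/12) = 19/34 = 0.56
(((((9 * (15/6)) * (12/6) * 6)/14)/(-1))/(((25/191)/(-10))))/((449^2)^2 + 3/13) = 67041/1849254825656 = 0.00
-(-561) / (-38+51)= 561 / 13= 43.15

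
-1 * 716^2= -512656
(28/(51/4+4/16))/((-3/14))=-392/39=-10.05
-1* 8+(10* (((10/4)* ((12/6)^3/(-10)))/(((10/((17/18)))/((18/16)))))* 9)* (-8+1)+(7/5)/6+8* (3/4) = 15853/120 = 132.11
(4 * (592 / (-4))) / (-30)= 296 / 15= 19.73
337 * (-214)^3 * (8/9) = -2935747491.56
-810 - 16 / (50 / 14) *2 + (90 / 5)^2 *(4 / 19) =-356606 / 475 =-750.75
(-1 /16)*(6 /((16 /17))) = -51 /128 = -0.40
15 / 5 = 3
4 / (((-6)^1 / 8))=-16 / 3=-5.33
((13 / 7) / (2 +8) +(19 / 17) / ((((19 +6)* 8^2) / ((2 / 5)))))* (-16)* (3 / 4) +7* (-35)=-29420599 / 119000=-247.23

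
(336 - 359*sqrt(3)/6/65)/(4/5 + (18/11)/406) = 3751440/8977 - 801647*sqrt(3)/700206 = 415.91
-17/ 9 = -1.89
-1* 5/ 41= -5/ 41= -0.12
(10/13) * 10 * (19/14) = 950/91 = 10.44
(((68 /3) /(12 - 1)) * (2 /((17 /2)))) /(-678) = -8 /11187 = -0.00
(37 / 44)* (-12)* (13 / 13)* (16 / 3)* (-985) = 53010.91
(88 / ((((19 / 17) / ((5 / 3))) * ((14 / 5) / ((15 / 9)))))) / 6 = 46750 / 3591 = 13.02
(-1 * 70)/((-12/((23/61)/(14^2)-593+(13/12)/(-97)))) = -1289497120/372771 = -3459.22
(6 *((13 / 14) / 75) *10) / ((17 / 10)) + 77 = 9215 / 119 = 77.44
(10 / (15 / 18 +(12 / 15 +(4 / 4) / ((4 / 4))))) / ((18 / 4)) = 200 / 237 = 0.84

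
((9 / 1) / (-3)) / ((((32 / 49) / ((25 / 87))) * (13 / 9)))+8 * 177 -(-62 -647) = 25624975 / 12064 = 2124.09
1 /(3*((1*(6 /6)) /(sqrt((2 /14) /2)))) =sqrt(14) /42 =0.09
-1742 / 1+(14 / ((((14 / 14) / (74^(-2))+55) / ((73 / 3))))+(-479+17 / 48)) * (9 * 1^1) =-535335151 / 88496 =-6049.26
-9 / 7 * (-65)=585 / 7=83.57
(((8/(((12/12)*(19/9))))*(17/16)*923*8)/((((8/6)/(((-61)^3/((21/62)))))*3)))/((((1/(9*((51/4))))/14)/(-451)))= 68566550850396027/19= 3608765834231369.84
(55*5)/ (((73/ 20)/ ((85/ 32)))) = 116875/ 584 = 200.13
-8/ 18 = -4/ 9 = -0.44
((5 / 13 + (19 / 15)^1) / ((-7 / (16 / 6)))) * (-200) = 14720 / 117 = 125.81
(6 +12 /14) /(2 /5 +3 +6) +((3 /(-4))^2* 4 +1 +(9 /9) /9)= 48449 /11844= 4.09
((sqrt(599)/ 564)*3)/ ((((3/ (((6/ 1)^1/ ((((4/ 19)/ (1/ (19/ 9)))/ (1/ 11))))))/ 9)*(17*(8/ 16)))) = 81*sqrt(599)/ 35156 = 0.06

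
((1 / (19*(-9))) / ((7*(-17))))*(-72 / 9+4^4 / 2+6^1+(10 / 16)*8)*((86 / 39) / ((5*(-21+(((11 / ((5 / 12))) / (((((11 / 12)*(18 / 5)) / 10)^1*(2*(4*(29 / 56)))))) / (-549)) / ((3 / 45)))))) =-19929554 / 151112793195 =-0.00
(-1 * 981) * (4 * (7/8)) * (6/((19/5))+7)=-1119321/38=-29455.82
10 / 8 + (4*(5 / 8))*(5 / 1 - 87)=-815 / 4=-203.75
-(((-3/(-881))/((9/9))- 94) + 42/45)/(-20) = -1229831/264300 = -4.65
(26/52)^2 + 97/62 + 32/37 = 12293/4588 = 2.68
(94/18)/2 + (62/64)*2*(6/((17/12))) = 1655/153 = 10.82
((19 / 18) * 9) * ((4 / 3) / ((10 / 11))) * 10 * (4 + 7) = 4598 / 3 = 1532.67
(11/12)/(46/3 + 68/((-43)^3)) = 874577/14628472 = 0.06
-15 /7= -2.14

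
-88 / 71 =-1.24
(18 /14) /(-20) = -9 /140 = -0.06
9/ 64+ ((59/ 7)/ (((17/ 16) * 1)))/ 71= 136457/ 540736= 0.25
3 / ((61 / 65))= 195 / 61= 3.20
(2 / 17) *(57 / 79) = 114 / 1343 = 0.08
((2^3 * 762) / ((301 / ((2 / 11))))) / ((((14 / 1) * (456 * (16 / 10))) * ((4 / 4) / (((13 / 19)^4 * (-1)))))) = -18136235 / 229554186092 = -0.00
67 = 67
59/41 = 1.44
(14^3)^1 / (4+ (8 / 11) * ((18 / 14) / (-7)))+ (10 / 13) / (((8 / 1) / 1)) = 19229813 / 27092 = 709.80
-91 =-91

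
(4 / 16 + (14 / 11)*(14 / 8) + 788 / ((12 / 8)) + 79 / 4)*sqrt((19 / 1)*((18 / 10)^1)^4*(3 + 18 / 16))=975753*sqrt(1254) / 2200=15706.01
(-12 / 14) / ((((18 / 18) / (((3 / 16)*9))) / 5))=-405 / 56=-7.23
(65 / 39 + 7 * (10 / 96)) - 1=1.40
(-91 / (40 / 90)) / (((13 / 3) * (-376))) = 189 / 1504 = 0.13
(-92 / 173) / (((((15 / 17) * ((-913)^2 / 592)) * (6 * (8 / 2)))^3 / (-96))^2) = -373397693227145254141952 / 53546119977042086661552972508103863100431828125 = -0.00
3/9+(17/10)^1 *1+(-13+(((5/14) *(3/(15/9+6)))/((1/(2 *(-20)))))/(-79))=-4157551/381570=-10.90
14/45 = 0.31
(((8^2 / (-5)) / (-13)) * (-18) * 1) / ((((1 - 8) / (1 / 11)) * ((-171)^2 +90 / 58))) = 1856 / 235800565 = 0.00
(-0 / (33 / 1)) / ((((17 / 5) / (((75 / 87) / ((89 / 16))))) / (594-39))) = 0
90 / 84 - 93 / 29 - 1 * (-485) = 196043 / 406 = 482.86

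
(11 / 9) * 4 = 44 / 9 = 4.89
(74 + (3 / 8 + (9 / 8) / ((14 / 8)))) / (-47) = -4201 / 2632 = -1.60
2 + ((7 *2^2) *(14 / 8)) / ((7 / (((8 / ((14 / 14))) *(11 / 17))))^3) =750254 / 34391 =21.82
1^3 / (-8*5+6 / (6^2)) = -6 / 239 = -0.03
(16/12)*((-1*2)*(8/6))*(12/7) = -128/21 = -6.10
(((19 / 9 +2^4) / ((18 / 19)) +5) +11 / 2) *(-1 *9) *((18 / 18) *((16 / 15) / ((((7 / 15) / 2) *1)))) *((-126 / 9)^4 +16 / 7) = -20645064704 / 441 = -46814205.68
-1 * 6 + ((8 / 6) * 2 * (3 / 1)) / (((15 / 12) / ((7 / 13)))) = -166 / 65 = -2.55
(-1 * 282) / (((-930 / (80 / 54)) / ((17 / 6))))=3196 / 2511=1.27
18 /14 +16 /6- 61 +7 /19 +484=170501 /399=427.32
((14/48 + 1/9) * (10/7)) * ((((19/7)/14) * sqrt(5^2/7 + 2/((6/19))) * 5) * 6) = 13775 * sqrt(273)/21609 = 10.53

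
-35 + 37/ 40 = -1363/ 40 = -34.08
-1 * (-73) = 73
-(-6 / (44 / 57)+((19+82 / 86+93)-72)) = -31389 / 946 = -33.18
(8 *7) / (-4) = -14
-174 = -174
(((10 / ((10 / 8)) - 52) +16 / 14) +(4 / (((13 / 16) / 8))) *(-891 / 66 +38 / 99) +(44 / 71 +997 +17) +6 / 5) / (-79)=-1459616524 / 252657405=-5.78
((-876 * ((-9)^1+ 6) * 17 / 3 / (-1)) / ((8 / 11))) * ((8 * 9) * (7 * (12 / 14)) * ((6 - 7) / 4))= 2211462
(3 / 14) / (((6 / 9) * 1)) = 9 / 28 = 0.32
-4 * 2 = -8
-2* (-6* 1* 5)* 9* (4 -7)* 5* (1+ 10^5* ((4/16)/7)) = -202556700/7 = -28936671.43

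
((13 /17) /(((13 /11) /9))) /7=99 /119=0.83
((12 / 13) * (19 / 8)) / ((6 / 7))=133 / 52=2.56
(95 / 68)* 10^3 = 23750 / 17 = 1397.06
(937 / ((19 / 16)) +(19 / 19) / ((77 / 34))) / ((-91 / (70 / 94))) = -5775150 / 893893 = -6.46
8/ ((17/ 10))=80/ 17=4.71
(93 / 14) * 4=186 / 7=26.57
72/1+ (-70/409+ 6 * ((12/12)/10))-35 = 37.43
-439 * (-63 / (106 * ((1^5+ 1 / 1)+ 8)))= 27657 / 1060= 26.09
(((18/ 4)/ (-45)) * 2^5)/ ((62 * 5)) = -8/ 775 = -0.01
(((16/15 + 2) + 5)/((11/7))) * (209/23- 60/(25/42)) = -812119/1725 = -470.79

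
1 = 1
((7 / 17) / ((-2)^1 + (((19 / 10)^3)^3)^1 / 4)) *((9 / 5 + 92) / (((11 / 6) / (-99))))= -20260800000000 / 764241551749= -26.51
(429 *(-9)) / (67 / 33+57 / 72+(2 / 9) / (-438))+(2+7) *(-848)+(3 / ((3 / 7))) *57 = -4209346569 / 489377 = -8601.44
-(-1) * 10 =10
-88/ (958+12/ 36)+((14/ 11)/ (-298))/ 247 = -106896037/ 1163894875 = -0.09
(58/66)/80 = 29/2640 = 0.01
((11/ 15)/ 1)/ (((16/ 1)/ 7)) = 77/ 240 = 0.32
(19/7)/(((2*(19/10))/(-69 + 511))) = 2210/7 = 315.71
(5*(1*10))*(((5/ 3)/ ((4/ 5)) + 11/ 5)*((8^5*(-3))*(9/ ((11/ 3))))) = -568442880/ 11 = -51676625.45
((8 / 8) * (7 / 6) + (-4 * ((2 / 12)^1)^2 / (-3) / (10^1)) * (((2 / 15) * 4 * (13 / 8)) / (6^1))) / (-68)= -28363 / 1652400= -0.02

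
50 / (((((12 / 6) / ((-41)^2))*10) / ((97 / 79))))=815285 / 158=5160.03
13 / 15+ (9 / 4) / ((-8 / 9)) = -799 / 480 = -1.66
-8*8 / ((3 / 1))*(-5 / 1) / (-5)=-64 / 3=-21.33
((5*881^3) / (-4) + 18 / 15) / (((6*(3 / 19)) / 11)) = -3572843714209 / 360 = -9924565872.80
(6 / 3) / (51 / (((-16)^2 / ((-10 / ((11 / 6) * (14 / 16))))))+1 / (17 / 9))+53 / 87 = -475565 / 216369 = -2.20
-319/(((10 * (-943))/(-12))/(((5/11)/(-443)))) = 174/417749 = 0.00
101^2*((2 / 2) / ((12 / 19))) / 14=193819 / 168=1153.68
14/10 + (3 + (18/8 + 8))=293/20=14.65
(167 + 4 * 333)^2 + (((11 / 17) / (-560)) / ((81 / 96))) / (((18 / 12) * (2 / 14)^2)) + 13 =15470691082 / 6885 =2247013.96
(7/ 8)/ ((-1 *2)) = -7/ 16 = -0.44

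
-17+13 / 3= -38 / 3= -12.67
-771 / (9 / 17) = -4369 / 3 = -1456.33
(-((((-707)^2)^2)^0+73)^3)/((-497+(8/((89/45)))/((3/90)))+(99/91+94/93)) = 152608776684/140681375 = 1084.78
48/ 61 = 0.79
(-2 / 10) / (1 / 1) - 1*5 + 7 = 9 / 5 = 1.80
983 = 983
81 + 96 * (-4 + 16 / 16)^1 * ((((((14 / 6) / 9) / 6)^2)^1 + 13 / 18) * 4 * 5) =-2981431 / 729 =-4089.75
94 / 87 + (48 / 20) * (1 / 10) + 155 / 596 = 1.58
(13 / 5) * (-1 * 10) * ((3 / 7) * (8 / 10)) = -8.91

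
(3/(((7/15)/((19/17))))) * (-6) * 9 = -46170/119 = -387.98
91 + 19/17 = 1566/17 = 92.12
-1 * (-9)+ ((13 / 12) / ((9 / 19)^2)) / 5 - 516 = -506.03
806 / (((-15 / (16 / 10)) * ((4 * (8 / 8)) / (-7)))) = 11284 / 75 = 150.45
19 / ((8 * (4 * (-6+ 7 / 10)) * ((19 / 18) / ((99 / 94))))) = -4455 / 39856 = -0.11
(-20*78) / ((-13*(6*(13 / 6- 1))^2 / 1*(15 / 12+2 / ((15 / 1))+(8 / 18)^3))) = 1749600 / 1051001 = 1.66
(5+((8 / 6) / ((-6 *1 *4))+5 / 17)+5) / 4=3133 / 1224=2.56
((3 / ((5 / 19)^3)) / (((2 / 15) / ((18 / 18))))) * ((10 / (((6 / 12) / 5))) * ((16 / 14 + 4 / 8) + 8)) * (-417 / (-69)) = 7194920.59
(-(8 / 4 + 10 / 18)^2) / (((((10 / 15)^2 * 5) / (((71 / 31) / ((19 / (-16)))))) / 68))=10216048 / 26505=385.44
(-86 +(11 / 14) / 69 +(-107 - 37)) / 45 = -222169 / 43470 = -5.11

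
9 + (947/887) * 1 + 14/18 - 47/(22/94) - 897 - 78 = -102299753/87813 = -1164.97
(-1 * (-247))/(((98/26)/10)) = 32110/49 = 655.31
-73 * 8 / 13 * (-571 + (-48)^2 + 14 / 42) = -233600 / 3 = -77866.67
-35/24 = -1.46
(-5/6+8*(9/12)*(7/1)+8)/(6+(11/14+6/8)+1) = 4130/717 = 5.76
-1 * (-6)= 6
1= 1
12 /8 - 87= -85.50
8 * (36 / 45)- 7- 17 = -88 / 5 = -17.60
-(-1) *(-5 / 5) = -1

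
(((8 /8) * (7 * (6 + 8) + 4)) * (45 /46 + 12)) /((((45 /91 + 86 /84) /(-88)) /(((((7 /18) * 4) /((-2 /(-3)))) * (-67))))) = 228702762288 /19067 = 11994690.42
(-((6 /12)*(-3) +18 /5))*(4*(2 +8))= -84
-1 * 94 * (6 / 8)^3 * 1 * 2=-1269 / 16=-79.31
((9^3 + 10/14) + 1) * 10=51150/7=7307.14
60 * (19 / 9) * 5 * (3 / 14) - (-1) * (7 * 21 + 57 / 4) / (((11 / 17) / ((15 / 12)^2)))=2587675 / 4928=525.10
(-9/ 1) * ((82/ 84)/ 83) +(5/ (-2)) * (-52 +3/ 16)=2406277/ 18592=129.43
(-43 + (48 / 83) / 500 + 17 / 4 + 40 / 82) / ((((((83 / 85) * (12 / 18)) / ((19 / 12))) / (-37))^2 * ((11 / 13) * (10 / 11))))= -120876131418197441 / 300073817600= -402821.32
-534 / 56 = -9.54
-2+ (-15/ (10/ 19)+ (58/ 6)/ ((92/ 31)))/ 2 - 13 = -15247/ 552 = -27.62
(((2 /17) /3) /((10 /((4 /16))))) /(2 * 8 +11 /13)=13 /223380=0.00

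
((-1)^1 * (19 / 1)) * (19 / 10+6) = -1501 / 10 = -150.10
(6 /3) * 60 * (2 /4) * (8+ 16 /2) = 960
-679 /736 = -0.92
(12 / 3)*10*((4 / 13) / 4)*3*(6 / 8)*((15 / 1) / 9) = 150 / 13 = 11.54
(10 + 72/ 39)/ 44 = 7/ 26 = 0.27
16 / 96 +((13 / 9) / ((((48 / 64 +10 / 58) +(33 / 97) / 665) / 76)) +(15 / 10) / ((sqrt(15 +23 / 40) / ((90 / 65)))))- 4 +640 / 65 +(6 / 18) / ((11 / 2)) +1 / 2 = 54* sqrt(6230) / 8099 +1115592433700 / 8887845681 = 126.05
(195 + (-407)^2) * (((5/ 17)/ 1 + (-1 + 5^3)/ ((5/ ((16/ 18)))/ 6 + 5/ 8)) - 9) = 11717561.49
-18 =-18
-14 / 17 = -0.82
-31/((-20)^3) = 31/8000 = 0.00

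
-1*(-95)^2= -9025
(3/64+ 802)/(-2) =-51331/128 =-401.02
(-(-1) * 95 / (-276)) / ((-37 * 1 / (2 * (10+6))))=760 / 2553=0.30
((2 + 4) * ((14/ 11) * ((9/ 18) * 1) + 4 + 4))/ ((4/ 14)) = 1995/ 11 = 181.36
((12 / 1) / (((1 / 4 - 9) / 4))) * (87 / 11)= -16704 / 385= -43.39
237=237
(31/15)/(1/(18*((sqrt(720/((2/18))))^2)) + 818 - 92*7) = 241056/20295361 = 0.01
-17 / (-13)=17 / 13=1.31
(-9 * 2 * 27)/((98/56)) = -1944/7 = -277.71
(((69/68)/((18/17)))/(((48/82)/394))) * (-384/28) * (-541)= 100502111/21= 4785814.81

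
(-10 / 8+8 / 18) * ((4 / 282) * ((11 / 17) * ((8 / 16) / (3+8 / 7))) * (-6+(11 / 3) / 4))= 4697 / 1035504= 0.00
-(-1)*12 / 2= 6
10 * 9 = 90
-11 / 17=-0.65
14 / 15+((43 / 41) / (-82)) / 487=22921471 / 24559410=0.93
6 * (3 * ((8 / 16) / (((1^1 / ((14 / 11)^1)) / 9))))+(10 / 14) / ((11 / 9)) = 7983 / 77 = 103.68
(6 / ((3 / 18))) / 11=36 / 11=3.27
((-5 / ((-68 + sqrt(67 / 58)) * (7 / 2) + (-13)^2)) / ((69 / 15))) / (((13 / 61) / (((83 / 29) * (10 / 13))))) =17720500 * sqrt(3886) / 124138345487 + 30378000 / 186114461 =0.17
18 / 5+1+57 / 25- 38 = -31.12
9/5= 1.80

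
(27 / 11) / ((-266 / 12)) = -0.11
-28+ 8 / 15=-412 / 15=-27.47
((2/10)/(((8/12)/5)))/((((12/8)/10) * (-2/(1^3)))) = -5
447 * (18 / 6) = 1341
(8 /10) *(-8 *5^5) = -20000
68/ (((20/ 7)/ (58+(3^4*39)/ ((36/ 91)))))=3828587/ 20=191429.35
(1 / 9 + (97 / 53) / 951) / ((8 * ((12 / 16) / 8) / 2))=136736 / 453627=0.30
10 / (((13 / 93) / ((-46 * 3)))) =-128340 / 13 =-9872.31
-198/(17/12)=-2376/17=-139.76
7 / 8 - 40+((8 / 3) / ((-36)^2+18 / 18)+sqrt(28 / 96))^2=-1175863963 / 30279762+4 * sqrt(42) / 11673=-38.83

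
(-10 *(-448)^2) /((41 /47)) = -94330880 /41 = -2300753.17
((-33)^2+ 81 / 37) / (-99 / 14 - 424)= -565236 / 223295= -2.53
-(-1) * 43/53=43/53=0.81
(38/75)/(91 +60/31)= 1178/216075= 0.01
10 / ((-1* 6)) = -5 / 3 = -1.67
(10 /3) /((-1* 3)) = -10 /9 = -1.11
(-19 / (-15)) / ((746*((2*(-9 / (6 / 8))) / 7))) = -133 / 268560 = -0.00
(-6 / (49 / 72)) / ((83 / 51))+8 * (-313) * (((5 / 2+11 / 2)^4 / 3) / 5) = -41713044208 / 61005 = -683764.35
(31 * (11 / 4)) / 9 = 341 / 36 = 9.47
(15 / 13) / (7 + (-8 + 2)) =15 / 13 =1.15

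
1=1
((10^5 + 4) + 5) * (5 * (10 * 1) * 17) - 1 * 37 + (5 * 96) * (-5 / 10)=85007373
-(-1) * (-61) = -61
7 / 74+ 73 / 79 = 5955 / 5846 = 1.02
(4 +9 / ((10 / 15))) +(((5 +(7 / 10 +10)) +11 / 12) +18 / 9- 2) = 2047 / 60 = 34.12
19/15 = 1.27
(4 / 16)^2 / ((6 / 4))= 1 / 24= 0.04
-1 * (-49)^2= -2401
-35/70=-1/2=-0.50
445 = 445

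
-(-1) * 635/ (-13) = -635/ 13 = -48.85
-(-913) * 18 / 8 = 8217 / 4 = 2054.25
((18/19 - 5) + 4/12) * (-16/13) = 3392/741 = 4.58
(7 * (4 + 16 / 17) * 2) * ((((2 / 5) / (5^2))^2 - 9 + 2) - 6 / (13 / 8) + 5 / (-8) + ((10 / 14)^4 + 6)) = -59188550427 / 169203125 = -349.81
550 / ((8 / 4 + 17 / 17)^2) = 550 / 9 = 61.11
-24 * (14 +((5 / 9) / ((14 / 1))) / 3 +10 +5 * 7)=-89228 / 63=-1416.32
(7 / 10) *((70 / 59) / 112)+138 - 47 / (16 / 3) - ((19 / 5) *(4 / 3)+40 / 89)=19483123 / 157530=123.68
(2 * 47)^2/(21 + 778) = 188/17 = 11.06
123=123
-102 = -102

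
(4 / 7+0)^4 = 256 / 2401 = 0.11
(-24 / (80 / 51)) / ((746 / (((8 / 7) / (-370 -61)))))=306 / 5626705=0.00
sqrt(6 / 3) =1.41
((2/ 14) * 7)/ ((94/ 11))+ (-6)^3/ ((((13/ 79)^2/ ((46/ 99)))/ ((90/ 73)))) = -4569.33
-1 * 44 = -44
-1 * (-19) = 19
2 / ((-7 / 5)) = -10 / 7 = -1.43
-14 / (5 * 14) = -1 / 5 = -0.20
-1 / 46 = -0.02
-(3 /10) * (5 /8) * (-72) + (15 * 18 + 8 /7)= 3985 /14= 284.64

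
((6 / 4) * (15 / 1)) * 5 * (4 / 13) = 450 / 13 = 34.62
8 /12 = 2 /3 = 0.67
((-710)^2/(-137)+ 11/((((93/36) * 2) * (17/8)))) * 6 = -1593530184/72199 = -22071.36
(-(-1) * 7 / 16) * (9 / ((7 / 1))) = 9 / 16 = 0.56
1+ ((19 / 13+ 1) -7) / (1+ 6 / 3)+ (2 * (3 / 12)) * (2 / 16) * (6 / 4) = -523 / 1248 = -0.42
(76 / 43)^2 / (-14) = -2888 / 12943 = -0.22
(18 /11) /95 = 18 /1045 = 0.02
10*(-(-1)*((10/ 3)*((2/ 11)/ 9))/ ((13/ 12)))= 800/ 1287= 0.62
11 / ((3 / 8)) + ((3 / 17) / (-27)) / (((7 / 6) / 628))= 3072 / 119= 25.82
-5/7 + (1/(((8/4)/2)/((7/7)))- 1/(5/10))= -12/7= -1.71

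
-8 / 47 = -0.17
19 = 19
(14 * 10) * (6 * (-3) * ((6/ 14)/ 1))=-1080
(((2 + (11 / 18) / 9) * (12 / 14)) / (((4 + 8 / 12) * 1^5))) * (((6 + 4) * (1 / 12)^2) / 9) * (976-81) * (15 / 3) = 7495625 / 571536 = 13.11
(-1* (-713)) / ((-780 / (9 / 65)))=-2139 / 16900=-0.13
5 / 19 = 0.26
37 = 37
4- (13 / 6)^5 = -43.75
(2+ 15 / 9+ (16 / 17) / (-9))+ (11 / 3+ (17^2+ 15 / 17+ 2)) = 2692 / 9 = 299.11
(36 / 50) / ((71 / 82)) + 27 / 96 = 63207 / 56800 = 1.11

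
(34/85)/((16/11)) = 11/40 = 0.28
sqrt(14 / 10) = sqrt(35) / 5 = 1.18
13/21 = 0.62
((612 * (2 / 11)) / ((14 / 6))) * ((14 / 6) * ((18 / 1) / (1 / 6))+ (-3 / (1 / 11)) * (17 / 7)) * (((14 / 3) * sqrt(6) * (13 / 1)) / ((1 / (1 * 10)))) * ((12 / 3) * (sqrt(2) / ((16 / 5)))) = 957106800 * sqrt(3) / 77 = 21529319.56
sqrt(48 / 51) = 4* sqrt(17) / 17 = 0.97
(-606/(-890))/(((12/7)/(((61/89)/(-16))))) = -43127/2534720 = -0.02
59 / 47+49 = 2362 / 47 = 50.26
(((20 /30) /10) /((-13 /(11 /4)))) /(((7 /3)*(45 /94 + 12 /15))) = -517 /109382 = -0.00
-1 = -1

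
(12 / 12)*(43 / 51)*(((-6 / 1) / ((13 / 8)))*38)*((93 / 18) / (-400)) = 25327 / 16575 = 1.53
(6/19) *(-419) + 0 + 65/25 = -12323/95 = -129.72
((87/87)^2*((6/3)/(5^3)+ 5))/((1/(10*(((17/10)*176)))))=1875984/125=15007.87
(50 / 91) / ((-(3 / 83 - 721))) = 0.00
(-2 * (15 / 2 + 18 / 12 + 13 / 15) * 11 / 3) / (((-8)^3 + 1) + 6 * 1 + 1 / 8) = 26048 / 181755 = 0.14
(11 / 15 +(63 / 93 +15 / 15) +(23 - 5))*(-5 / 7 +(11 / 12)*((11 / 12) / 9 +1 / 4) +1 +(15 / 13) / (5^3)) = 8639495953 / 685503000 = 12.60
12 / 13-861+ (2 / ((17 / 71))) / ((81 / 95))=-15220867 / 17901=-850.28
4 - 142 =-138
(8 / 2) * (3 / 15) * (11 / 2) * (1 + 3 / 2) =11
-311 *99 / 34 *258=-3971781 / 17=-233634.18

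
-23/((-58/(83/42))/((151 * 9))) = 864777/812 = 1065.00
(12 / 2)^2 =36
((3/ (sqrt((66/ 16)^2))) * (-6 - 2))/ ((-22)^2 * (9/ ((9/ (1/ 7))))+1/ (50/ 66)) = -11200/ 135641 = -0.08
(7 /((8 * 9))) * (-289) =-2023 /72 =-28.10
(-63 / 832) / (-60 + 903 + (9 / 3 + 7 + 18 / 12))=-63 / 710944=-0.00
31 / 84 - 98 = -8201 / 84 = -97.63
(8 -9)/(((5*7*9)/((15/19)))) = -1/399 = -0.00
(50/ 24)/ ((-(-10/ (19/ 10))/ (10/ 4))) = 95/ 96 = 0.99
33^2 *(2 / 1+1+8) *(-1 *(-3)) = 35937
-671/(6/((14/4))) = -4697/12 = -391.42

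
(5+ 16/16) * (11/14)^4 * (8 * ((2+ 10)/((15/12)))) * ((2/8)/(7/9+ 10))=4743684/1164485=4.07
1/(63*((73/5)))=5/4599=0.00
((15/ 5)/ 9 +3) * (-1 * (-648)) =2160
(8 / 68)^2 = 4 / 289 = 0.01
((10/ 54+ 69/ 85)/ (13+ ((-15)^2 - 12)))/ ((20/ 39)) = 3718/ 432225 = 0.01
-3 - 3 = -6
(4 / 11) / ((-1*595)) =-4 / 6545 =-0.00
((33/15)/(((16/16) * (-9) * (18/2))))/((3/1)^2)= -11/3645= -0.00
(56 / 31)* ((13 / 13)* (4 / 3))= 224 / 93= 2.41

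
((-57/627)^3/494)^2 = 1/432324660196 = 0.00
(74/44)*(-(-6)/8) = 111/88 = 1.26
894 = 894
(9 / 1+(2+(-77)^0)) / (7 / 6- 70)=-72 / 413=-0.17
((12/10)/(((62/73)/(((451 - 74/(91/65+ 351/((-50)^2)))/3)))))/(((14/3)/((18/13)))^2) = 82582193817/4942970305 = 16.71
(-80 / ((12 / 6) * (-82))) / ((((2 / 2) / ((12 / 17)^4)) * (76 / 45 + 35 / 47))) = 877132800 / 17625186067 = 0.05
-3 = -3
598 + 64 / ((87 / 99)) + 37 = 20527 / 29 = 707.83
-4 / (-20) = 1 / 5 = 0.20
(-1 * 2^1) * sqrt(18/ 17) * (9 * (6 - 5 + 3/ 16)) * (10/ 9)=-285 * sqrt(34)/ 68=-24.44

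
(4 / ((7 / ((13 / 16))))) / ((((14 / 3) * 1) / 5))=195 / 392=0.50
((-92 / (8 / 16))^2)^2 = 1146228736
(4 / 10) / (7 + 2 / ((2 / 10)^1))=2 / 85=0.02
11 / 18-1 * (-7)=137 / 18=7.61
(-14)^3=-2744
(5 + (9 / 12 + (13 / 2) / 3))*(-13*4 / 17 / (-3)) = 1235 / 153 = 8.07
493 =493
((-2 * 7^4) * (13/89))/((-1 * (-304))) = -31213/13528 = -2.31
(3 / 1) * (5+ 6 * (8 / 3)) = 63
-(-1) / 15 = 1 / 15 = 0.07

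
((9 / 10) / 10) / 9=1 / 100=0.01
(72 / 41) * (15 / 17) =1080 / 697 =1.55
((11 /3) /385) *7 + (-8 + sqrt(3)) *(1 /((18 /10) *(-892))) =719 /10035- 5 *sqrt(3) /8028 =0.07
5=5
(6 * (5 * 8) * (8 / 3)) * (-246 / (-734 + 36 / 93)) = 2440320 / 11371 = 214.61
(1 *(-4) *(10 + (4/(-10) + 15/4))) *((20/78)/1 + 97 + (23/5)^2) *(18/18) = -10275584/1625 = -6323.44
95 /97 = 0.98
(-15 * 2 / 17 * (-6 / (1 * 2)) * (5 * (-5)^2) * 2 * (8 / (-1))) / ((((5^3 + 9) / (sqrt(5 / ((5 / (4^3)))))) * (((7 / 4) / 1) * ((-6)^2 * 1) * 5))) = -16000 / 7973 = -2.01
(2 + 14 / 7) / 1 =4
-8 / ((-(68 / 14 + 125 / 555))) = 6216 / 3949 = 1.57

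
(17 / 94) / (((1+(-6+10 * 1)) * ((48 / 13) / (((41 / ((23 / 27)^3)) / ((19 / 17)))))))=1010636757 / 1738420960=0.58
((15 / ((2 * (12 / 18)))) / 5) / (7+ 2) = 1 / 4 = 0.25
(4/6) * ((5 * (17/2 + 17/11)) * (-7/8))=-7735/264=-29.30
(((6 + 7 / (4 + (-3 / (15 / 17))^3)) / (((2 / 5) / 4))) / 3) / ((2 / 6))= 256030 / 4413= 58.02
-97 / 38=-2.55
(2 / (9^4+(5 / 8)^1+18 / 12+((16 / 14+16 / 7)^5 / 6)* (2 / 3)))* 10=2689120 / 889529423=0.00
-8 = -8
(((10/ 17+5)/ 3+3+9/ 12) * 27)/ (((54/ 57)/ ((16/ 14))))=21755/ 119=182.82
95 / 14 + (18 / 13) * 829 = 210143 / 182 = 1154.63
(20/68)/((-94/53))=-265/1598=-0.17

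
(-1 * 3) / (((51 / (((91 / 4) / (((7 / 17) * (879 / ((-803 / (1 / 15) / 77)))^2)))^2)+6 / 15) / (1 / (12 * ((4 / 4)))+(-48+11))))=22589718032561875 / 3479122605247592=6.49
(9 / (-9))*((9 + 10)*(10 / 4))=-95 / 2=-47.50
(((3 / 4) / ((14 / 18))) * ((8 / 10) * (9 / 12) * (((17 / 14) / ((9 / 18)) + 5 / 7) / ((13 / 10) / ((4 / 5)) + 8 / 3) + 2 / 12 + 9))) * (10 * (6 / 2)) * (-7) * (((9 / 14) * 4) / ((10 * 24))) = -10405989 / 807520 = -12.89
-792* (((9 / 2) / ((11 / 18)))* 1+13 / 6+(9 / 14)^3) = -2661135 / 343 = -7758.41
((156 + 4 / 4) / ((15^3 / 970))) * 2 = 60916 / 675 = 90.25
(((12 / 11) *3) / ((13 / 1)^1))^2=1296 / 20449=0.06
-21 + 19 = -2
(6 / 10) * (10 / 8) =3 / 4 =0.75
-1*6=-6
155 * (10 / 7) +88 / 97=150966 / 679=222.34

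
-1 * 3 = -3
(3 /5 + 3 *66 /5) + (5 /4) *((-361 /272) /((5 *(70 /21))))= 436293 /10880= 40.10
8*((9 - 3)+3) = 72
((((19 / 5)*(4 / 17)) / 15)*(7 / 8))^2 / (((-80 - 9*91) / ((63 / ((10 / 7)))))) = -866761 / 6495275000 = -0.00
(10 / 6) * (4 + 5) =15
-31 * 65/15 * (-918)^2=-113205924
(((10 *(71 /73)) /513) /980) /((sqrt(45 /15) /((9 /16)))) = 71 *sqrt(3) /19573344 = 0.00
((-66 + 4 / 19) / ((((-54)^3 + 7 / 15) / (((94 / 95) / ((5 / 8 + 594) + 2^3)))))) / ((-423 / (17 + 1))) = -40000 / 1370232708031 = -0.00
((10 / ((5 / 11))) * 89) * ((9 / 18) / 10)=979 / 10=97.90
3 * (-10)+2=-28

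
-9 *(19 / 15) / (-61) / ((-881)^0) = 57 / 305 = 0.19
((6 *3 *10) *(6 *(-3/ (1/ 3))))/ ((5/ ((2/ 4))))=-972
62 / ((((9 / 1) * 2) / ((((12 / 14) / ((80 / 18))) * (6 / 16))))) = 279 / 1120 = 0.25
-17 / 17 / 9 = -0.11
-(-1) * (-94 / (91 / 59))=-60.95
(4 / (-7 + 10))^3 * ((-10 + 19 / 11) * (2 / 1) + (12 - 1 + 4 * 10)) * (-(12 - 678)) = 1794944 / 33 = 54392.24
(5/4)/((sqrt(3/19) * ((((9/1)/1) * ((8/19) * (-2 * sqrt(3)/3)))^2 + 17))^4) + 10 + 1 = 11481675539386358201/1043785898550460836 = 11.00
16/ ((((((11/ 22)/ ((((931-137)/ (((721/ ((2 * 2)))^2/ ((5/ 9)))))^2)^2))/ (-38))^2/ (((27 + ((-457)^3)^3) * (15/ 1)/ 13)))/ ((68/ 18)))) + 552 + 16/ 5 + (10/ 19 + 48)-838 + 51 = -343913647203686742762776357402919931581540692111223641992950256412337589/ 850535653252042298547505233180610776450721325100818974905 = -404349477754077.84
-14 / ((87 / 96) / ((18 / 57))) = -2688 / 551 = -4.88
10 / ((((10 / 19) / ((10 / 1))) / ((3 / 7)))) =570 / 7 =81.43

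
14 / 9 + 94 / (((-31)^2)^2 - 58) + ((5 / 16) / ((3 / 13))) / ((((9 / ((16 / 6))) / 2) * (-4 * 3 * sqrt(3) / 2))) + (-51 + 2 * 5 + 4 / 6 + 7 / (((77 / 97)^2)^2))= -10897570902476 / 515278296841 - 65 * sqrt(3) / 1458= -21.23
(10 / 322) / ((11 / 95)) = 475 / 1771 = 0.27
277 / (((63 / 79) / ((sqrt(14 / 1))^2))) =43766 / 9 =4862.89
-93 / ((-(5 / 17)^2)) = 26877 / 25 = 1075.08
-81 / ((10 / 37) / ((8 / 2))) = -5994 / 5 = -1198.80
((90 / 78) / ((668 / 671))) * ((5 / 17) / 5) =10065 / 147628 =0.07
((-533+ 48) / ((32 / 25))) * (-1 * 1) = 12125 / 32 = 378.91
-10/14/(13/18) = -90/91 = -0.99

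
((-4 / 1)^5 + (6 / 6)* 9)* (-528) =535920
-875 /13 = -67.31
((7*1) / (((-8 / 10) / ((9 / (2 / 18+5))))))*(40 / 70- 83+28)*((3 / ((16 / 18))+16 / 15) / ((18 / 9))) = 5482971 / 2944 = 1862.42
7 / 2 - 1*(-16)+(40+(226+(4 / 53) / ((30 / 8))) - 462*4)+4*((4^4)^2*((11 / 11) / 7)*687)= 286330365119 / 11130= 25725998.66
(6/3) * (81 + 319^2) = 203684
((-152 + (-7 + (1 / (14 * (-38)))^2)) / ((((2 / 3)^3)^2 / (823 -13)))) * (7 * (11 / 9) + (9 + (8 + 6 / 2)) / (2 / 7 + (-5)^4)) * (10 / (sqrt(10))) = -39838089.97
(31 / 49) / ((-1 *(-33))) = 0.02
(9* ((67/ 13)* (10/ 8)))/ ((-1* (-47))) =3015/ 2444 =1.23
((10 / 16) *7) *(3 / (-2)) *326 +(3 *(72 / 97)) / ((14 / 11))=-11611581 / 5432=-2137.63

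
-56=-56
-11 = -11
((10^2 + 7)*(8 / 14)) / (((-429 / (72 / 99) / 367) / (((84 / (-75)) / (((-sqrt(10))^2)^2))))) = 1256608 / 2949375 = 0.43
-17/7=-2.43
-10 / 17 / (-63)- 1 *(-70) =74980 / 1071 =70.01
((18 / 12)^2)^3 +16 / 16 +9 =1369 / 64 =21.39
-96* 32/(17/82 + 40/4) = -83968/279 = -300.96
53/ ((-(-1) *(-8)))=-53/ 8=-6.62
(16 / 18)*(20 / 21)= 160 / 189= 0.85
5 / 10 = 1 / 2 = 0.50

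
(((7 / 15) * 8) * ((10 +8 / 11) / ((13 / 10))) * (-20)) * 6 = -528640 / 143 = -3696.78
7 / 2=3.50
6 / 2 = 3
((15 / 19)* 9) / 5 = 1.42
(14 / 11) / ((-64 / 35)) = -245 / 352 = -0.70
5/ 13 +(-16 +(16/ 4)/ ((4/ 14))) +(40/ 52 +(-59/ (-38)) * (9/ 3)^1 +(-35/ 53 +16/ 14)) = 787019/ 183274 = 4.29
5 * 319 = 1595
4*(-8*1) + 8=-24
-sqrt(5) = -2.24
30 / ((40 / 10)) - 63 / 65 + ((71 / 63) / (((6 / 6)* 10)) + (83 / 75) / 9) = 415628 / 61425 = 6.77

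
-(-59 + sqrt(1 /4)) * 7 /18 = 91 /4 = 22.75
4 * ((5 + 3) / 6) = 5.33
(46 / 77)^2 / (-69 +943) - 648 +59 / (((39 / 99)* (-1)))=-1168302923 / 1464463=-797.77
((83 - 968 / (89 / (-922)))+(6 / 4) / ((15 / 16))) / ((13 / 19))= 85502413 / 5785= 14780.02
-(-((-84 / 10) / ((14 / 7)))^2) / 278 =441 / 6950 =0.06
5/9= 0.56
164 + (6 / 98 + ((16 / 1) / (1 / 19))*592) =8826471 / 49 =180132.06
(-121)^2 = 14641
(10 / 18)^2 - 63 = -5078 / 81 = -62.69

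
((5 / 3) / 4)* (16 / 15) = 4 / 9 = 0.44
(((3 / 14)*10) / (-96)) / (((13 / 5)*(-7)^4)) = -25 / 6991712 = -0.00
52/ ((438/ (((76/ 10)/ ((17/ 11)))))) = 10868/ 18615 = 0.58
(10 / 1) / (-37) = -10 / 37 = -0.27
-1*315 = -315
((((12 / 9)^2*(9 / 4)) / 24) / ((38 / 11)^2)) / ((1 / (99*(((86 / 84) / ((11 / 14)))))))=5203 / 2888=1.80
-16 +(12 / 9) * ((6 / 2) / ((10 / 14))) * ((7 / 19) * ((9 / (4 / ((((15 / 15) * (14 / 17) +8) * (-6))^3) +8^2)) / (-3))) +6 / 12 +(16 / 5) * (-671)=-4793101539184431 / 2216159066530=-2162.80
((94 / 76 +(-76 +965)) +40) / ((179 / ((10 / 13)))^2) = 1767450 / 102883651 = 0.02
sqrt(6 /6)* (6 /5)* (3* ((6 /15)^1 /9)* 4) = 16 /25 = 0.64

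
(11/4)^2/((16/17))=2057/256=8.04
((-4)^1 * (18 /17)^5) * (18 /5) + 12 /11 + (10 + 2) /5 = -1223925312 /78092135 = -15.67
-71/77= -0.92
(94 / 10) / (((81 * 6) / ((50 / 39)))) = 235 / 9477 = 0.02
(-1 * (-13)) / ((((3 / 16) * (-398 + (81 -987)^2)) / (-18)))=-624 / 410219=-0.00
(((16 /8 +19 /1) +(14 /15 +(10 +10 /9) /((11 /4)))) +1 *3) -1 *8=10382 /495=20.97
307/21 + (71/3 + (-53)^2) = 19931/7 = 2847.29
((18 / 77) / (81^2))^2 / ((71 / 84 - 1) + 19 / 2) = 16 / 117784154565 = 0.00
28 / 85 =0.33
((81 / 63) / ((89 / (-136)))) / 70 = -612 / 21805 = -0.03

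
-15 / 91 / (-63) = 5 / 1911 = 0.00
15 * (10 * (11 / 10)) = 165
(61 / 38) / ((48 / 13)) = 793 / 1824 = 0.43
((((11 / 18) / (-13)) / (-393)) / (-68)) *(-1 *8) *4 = 44 / 781677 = 0.00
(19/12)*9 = 57/4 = 14.25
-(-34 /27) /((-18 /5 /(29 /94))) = -2465 /22842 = -0.11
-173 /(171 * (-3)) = 173 /513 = 0.34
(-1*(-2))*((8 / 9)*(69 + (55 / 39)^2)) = 1727584 / 13689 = 126.20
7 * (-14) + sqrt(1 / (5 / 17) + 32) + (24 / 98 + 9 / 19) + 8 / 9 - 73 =-1419340 / 8379 + sqrt(885) / 5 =-163.44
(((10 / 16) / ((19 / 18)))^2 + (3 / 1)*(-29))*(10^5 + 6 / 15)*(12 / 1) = -375366751461 / 3610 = -103979709.55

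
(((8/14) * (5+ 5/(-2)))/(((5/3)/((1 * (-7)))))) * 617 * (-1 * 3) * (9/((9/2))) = 22212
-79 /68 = -1.16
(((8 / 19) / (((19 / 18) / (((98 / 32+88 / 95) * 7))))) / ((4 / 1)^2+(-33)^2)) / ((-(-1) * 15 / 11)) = 1400553 / 189479875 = 0.01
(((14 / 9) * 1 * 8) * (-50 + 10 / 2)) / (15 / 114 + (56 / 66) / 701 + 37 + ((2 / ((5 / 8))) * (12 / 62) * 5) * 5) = -15260377440 / 1433839457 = -10.64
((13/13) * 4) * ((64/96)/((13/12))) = 32/13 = 2.46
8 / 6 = 4 / 3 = 1.33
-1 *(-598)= 598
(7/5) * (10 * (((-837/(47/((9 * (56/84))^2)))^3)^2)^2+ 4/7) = 67497742146535252342354770000000000.00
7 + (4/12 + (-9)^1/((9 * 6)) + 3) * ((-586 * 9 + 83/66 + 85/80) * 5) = -264405289/3168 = -83461.27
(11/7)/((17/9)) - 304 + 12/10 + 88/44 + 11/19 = -3384594/11305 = -299.39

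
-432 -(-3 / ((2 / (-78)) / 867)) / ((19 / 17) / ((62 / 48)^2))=-184659639 / 1216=-151858.26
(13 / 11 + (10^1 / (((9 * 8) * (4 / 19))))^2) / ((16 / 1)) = 368843 / 3649536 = 0.10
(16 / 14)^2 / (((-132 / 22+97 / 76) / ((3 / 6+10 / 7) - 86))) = 2862464 / 123137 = 23.25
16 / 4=4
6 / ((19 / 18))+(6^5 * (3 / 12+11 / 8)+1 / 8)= 1921555 / 152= 12641.81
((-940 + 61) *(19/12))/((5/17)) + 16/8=-94599/20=-4729.95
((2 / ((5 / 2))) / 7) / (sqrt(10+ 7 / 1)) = 4*sqrt(17) / 595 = 0.03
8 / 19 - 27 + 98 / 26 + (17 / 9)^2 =-384971 / 20007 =-19.24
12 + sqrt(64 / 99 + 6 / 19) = sqrt(378290) / 627 + 12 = 12.98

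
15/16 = 0.94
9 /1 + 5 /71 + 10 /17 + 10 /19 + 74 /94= 11826405 /1077851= 10.97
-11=-11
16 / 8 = 2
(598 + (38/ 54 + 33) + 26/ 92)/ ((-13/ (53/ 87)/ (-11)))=35200957/ 108054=325.77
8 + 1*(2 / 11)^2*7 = 8.23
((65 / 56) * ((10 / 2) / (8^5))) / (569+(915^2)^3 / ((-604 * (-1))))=49075 / 269218273653081054052352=0.00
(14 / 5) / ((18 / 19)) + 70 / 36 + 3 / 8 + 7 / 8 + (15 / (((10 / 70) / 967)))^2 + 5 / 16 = 824748498517 / 80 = 10309356231.46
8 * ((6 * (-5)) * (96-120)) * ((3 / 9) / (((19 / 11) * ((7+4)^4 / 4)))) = 7680 / 25289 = 0.30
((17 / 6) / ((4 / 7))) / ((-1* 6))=-119 / 144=-0.83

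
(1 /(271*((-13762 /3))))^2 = 9 /13909185168004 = 0.00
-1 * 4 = -4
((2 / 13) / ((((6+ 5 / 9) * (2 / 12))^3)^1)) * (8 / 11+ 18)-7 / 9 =378292133 / 264322773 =1.43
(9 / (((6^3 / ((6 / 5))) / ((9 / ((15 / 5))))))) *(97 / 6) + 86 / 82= 5697 / 1640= 3.47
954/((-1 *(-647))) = 954/647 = 1.47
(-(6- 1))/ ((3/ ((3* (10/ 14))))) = -25/ 7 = -3.57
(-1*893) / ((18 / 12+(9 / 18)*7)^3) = -893 / 125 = -7.14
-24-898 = -922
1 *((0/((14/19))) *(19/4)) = 0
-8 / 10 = -4 / 5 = -0.80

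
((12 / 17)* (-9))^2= 11664 / 289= 40.36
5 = 5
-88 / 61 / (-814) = 4 / 2257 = 0.00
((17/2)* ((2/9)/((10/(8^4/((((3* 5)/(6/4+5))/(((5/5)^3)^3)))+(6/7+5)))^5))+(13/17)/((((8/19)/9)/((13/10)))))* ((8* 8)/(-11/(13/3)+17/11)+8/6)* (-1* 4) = 222012267453617578219943396478797/2599546240019531250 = 85404238645875.95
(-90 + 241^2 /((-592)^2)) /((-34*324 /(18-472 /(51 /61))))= -438788034223 /98448141312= -4.46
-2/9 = -0.22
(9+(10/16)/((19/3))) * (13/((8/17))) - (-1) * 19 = 328747/1216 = 270.35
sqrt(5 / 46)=sqrt(230) / 46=0.33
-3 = -3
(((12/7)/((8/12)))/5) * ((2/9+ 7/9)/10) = 9/175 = 0.05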